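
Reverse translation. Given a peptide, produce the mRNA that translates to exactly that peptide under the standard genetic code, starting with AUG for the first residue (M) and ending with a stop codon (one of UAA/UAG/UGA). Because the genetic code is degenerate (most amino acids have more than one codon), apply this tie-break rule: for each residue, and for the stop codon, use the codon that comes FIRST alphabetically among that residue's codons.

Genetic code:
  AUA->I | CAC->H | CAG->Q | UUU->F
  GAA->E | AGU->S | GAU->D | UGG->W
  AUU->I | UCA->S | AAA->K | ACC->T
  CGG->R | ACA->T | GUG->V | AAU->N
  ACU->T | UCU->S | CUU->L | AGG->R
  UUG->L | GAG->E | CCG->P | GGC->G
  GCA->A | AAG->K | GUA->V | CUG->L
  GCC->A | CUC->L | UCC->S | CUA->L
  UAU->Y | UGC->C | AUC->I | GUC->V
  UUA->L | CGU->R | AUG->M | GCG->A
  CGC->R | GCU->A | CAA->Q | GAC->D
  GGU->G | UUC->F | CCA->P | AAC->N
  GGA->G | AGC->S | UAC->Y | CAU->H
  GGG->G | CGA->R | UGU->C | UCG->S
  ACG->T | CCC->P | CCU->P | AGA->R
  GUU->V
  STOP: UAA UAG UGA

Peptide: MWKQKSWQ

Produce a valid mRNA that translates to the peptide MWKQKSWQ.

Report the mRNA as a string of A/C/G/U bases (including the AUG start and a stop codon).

residue 1: M -> AUG (start codon)
residue 2: W -> UGG (only codon)
residue 3: K codons sorted = AAA,AAG -> pick first = AAA
residue 4: Q codons sorted = CAA,CAG -> pick first = CAA
residue 5: K codons sorted = AAA,AAG -> pick first = AAA
residue 6: S codons sorted = AGC,AGU,UCA,UCC,UCG,UCU -> pick first = AGC
residue 7: W -> UGG (only codon)
residue 8: Q codons sorted = CAA,CAG -> pick first = CAA
terminator: stop codons sorted = UAA,UAG,UGA -> pick first = UAA

Answer: mRNA: AUGUGGAAACAAAAAAGCUGGCAAUAA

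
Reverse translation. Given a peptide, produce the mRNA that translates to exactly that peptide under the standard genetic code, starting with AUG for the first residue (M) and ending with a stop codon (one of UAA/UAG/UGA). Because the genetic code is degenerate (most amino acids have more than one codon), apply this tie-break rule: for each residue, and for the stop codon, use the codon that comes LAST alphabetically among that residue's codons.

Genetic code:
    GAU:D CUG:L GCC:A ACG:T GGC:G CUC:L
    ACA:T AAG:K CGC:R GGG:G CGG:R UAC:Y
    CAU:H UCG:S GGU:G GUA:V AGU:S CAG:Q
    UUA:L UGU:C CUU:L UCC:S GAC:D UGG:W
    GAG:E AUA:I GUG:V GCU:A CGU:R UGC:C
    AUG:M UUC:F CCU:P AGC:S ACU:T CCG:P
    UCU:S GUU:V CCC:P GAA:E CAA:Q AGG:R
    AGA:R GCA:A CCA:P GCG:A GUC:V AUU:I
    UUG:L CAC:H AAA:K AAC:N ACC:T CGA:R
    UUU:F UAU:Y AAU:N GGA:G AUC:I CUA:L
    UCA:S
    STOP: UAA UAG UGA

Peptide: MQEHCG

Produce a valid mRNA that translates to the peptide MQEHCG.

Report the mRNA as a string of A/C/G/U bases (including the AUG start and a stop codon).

Answer: mRNA: AUGCAGGAGCAUUGUGGUUGA

Derivation:
residue 1: M -> AUG (start codon)
residue 2: Q codons sorted = CAA,CAG -> pick last = CAG
residue 3: E codons sorted = GAA,GAG -> pick last = GAG
residue 4: H codons sorted = CAC,CAU -> pick last = CAU
residue 5: C codons sorted = UGC,UGU -> pick last = UGU
residue 6: G codons sorted = GGA,GGC,GGG,GGU -> pick last = GGU
terminator: stop codons sorted = UAA,UAG,UGA -> pick last = UGA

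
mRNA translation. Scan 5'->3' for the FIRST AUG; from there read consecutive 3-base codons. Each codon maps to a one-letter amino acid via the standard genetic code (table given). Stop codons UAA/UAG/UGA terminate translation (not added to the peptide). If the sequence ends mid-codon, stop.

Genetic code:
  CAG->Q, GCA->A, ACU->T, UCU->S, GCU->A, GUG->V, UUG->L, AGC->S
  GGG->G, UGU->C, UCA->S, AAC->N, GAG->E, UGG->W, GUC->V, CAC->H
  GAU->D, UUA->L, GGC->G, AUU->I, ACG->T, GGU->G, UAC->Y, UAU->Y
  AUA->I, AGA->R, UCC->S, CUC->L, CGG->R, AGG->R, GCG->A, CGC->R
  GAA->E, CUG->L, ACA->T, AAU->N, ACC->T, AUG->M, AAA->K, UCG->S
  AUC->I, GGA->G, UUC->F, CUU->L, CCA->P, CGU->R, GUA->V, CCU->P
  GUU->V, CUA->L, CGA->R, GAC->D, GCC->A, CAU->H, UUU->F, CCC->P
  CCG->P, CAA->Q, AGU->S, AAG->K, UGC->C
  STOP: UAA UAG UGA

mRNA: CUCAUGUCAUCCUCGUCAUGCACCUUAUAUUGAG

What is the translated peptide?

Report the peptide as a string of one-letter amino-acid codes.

start AUG at pos 3
pos 3: AUG -> M; peptide=M
pos 6: UCA -> S; peptide=MS
pos 9: UCC -> S; peptide=MSS
pos 12: UCG -> S; peptide=MSSS
pos 15: UCA -> S; peptide=MSSSS
pos 18: UGC -> C; peptide=MSSSSC
pos 21: ACC -> T; peptide=MSSSSCT
pos 24: UUA -> L; peptide=MSSSSCTL
pos 27: UAU -> Y; peptide=MSSSSCTLY
pos 30: UGA -> STOP

Answer: MSSSSCTLY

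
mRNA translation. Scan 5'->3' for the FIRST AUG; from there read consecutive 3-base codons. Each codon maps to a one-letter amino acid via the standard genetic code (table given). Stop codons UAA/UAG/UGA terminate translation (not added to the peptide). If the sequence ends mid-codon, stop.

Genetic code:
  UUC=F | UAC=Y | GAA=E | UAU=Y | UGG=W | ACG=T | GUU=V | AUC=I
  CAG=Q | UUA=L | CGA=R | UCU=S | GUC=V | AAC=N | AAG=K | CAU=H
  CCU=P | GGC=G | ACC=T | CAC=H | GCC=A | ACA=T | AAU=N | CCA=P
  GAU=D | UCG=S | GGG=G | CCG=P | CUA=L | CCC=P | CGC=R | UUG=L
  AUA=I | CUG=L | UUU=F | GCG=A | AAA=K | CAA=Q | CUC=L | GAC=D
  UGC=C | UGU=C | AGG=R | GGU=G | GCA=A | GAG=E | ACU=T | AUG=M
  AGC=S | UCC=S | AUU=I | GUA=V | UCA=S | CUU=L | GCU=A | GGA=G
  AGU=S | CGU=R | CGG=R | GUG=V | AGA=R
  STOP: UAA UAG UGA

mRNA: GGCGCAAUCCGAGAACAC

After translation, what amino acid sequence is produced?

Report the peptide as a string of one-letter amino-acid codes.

Answer: (empty: no AUG start codon)

Derivation:
no AUG start codon found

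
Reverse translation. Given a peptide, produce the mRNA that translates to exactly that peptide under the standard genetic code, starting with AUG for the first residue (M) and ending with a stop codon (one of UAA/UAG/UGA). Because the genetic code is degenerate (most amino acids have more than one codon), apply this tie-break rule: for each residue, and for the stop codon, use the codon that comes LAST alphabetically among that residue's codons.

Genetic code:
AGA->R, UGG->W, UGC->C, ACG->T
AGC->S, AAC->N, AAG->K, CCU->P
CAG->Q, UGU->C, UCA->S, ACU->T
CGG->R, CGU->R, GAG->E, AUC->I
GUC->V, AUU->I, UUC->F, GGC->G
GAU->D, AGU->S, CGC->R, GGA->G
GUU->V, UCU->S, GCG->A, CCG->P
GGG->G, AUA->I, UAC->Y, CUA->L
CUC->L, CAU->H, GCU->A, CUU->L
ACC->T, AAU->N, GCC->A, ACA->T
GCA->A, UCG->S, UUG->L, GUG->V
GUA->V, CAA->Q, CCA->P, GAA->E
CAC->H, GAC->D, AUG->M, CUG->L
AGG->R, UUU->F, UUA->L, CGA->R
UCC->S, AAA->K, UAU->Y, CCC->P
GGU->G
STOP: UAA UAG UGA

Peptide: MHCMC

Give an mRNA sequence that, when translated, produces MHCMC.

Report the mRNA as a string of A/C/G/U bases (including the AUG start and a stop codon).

residue 1: M -> AUG (start codon)
residue 2: H codons sorted = CAC,CAU -> pick last = CAU
residue 3: C codons sorted = UGC,UGU -> pick last = UGU
residue 4: M -> AUG (only codon)
residue 5: C codons sorted = UGC,UGU -> pick last = UGU
terminator: stop codons sorted = UAA,UAG,UGA -> pick last = UGA

Answer: mRNA: AUGCAUUGUAUGUGUUGA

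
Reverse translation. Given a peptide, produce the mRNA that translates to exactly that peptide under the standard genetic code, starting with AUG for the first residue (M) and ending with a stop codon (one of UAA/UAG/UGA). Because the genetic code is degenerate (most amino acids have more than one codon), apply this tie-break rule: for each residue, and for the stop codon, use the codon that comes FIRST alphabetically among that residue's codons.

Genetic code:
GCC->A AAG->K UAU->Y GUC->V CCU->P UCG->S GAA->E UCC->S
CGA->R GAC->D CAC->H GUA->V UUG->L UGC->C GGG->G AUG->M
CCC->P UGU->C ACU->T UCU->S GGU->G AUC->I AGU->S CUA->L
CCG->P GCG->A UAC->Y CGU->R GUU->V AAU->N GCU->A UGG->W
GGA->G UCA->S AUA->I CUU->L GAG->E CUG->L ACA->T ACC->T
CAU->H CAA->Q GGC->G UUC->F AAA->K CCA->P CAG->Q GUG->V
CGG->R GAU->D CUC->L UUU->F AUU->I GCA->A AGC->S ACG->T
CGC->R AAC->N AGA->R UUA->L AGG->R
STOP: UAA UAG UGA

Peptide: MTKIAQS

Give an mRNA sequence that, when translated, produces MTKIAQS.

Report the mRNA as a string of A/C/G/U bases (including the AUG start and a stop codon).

residue 1: M -> AUG (start codon)
residue 2: T codons sorted = ACA,ACC,ACG,ACU -> pick first = ACA
residue 3: K codons sorted = AAA,AAG -> pick first = AAA
residue 4: I codons sorted = AUA,AUC,AUU -> pick first = AUA
residue 5: A codons sorted = GCA,GCC,GCG,GCU -> pick first = GCA
residue 6: Q codons sorted = CAA,CAG -> pick first = CAA
residue 7: S codons sorted = AGC,AGU,UCA,UCC,UCG,UCU -> pick first = AGC
terminator: stop codons sorted = UAA,UAG,UGA -> pick first = UAA

Answer: mRNA: AUGACAAAAAUAGCACAAAGCUAA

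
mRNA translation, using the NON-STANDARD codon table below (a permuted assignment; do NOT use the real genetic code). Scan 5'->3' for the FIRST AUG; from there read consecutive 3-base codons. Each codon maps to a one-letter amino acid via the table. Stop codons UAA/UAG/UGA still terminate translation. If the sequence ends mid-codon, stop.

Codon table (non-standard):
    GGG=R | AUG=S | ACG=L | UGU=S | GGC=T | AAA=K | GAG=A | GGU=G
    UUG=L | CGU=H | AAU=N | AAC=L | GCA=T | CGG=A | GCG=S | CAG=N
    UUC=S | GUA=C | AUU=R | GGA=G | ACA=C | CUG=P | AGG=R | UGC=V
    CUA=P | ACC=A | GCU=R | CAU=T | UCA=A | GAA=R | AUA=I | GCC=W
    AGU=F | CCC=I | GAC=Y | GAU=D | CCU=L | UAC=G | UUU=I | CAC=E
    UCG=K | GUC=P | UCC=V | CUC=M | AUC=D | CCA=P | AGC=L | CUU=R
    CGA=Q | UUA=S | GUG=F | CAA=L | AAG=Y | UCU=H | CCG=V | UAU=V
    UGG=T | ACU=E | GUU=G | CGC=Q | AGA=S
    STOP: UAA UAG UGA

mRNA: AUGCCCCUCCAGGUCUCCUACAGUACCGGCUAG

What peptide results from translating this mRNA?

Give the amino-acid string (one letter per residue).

start AUG at pos 0
pos 0: AUG -> S; peptide=S
pos 3: CCC -> I; peptide=SI
pos 6: CUC -> M; peptide=SIM
pos 9: CAG -> N; peptide=SIMN
pos 12: GUC -> P; peptide=SIMNP
pos 15: UCC -> V; peptide=SIMNPV
pos 18: UAC -> G; peptide=SIMNPVG
pos 21: AGU -> F; peptide=SIMNPVGF
pos 24: ACC -> A; peptide=SIMNPVGFA
pos 27: GGC -> T; peptide=SIMNPVGFAT
pos 30: UAG -> STOP

Answer: SIMNPVGFAT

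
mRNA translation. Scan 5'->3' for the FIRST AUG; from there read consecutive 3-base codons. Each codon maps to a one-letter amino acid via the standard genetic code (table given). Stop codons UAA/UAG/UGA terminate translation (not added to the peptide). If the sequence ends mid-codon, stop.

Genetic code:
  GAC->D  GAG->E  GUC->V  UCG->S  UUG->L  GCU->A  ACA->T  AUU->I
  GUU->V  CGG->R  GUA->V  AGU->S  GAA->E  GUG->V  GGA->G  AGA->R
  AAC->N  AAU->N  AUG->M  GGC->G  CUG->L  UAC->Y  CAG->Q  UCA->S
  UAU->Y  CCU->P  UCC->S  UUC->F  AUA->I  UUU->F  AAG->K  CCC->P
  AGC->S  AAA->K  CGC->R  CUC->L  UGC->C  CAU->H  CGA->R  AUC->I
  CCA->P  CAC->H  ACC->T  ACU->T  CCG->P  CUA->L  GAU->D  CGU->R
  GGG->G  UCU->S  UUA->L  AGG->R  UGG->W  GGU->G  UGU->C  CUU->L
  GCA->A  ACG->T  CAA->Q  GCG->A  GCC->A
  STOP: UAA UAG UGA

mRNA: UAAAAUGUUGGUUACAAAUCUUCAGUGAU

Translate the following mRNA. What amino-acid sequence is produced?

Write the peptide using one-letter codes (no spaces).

Answer: MLVTNLQ

Derivation:
start AUG at pos 4
pos 4: AUG -> M; peptide=M
pos 7: UUG -> L; peptide=ML
pos 10: GUU -> V; peptide=MLV
pos 13: ACA -> T; peptide=MLVT
pos 16: AAU -> N; peptide=MLVTN
pos 19: CUU -> L; peptide=MLVTNL
pos 22: CAG -> Q; peptide=MLVTNLQ
pos 25: UGA -> STOP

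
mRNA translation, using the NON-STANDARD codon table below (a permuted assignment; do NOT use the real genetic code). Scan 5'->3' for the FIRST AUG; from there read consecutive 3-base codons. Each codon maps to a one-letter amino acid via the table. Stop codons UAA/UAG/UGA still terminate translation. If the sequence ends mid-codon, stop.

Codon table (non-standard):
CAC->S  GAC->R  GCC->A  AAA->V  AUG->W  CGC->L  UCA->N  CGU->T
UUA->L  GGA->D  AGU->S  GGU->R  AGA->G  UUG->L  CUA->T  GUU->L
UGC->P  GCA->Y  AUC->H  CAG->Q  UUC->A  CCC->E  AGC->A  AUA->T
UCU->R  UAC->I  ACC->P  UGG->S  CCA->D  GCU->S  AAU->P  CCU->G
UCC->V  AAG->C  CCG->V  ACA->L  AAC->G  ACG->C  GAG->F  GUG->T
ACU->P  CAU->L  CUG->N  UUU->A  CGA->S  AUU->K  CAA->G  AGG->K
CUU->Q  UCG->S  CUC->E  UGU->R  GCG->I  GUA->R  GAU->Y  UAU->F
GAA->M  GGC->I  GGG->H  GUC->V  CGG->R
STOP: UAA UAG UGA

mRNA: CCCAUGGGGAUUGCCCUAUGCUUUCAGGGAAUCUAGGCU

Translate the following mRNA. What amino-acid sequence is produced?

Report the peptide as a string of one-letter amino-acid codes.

Answer: WHKATPAQDH

Derivation:
start AUG at pos 3
pos 3: AUG -> W; peptide=W
pos 6: GGG -> H; peptide=WH
pos 9: AUU -> K; peptide=WHK
pos 12: GCC -> A; peptide=WHKA
pos 15: CUA -> T; peptide=WHKAT
pos 18: UGC -> P; peptide=WHKATP
pos 21: UUU -> A; peptide=WHKATPA
pos 24: CAG -> Q; peptide=WHKATPAQ
pos 27: GGA -> D; peptide=WHKATPAQD
pos 30: AUC -> H; peptide=WHKATPAQDH
pos 33: UAG -> STOP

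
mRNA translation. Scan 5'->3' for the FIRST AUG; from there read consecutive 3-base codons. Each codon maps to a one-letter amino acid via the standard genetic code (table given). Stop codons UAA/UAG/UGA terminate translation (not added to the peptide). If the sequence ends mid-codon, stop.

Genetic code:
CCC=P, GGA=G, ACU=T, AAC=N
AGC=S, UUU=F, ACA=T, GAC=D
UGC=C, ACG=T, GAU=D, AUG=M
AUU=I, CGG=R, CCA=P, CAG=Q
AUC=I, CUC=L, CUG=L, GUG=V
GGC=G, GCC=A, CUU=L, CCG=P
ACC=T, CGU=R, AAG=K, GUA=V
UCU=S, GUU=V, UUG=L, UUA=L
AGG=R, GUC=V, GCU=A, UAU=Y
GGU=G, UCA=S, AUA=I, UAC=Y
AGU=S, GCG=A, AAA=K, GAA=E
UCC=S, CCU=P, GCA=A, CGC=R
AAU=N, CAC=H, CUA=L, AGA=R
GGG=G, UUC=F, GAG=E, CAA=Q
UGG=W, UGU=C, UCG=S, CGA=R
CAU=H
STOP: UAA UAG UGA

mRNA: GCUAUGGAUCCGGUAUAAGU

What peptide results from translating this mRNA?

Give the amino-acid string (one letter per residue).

start AUG at pos 3
pos 3: AUG -> M; peptide=M
pos 6: GAU -> D; peptide=MD
pos 9: CCG -> P; peptide=MDP
pos 12: GUA -> V; peptide=MDPV
pos 15: UAA -> STOP

Answer: MDPV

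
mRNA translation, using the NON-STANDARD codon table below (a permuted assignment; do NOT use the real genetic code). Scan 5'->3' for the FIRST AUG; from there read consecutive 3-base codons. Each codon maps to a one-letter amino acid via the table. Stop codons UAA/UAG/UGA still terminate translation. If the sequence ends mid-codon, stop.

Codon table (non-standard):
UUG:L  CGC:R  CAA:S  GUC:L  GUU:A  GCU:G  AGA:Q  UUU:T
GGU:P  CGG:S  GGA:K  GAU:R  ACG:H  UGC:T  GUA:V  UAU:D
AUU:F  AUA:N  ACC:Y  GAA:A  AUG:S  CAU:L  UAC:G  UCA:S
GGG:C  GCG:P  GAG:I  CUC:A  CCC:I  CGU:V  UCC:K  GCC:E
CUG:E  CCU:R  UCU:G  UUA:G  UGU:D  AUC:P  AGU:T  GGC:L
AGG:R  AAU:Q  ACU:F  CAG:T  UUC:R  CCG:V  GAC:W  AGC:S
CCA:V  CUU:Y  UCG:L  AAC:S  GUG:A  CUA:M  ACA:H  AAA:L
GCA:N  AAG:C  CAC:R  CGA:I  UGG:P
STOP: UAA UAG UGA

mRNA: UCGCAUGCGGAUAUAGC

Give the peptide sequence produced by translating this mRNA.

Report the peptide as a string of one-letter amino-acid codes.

start AUG at pos 4
pos 4: AUG -> S; peptide=S
pos 7: CGG -> S; peptide=SS
pos 10: AUA -> N; peptide=SSN
pos 13: UAG -> STOP

Answer: SSN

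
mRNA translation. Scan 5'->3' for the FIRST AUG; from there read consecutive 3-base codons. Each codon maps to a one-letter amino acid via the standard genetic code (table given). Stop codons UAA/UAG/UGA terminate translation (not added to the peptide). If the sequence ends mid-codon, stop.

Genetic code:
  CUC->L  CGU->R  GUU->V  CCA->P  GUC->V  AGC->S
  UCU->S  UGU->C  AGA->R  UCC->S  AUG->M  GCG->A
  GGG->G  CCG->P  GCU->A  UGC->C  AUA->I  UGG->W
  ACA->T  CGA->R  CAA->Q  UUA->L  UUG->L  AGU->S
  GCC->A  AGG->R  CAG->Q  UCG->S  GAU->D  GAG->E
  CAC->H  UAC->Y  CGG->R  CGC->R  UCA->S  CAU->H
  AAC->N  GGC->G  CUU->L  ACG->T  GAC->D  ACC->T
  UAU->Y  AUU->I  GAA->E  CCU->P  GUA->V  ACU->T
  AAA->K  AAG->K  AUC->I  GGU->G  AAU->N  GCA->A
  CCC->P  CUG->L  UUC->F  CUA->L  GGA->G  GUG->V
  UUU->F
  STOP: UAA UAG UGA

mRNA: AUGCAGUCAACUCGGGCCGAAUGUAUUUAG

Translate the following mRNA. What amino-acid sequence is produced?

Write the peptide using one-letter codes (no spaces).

start AUG at pos 0
pos 0: AUG -> M; peptide=M
pos 3: CAG -> Q; peptide=MQ
pos 6: UCA -> S; peptide=MQS
pos 9: ACU -> T; peptide=MQST
pos 12: CGG -> R; peptide=MQSTR
pos 15: GCC -> A; peptide=MQSTRA
pos 18: GAA -> E; peptide=MQSTRAE
pos 21: UGU -> C; peptide=MQSTRAEC
pos 24: AUU -> I; peptide=MQSTRAECI
pos 27: UAG -> STOP

Answer: MQSTRAECI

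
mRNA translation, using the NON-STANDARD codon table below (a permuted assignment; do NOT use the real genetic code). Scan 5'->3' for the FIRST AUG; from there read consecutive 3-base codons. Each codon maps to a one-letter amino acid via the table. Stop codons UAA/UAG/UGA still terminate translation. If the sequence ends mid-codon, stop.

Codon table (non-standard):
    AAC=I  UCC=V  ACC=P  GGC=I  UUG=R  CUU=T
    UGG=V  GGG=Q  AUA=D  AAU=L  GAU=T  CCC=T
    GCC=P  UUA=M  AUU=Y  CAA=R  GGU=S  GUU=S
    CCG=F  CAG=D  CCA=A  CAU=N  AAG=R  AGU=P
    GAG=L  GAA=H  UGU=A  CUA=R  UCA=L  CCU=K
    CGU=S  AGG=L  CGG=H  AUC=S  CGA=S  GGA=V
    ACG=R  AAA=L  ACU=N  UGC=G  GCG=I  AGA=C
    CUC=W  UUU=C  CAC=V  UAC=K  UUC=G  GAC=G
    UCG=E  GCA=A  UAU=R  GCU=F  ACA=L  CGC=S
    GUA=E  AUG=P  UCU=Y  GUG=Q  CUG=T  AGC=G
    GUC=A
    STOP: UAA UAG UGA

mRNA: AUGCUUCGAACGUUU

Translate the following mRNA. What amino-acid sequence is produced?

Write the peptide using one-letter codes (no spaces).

start AUG at pos 0
pos 0: AUG -> P; peptide=P
pos 3: CUU -> T; peptide=PT
pos 6: CGA -> S; peptide=PTS
pos 9: ACG -> R; peptide=PTSR
pos 12: UUU -> C; peptide=PTSRC
pos 15: only 0 nt remain (<3), stop (end of mRNA)

Answer: PTSRC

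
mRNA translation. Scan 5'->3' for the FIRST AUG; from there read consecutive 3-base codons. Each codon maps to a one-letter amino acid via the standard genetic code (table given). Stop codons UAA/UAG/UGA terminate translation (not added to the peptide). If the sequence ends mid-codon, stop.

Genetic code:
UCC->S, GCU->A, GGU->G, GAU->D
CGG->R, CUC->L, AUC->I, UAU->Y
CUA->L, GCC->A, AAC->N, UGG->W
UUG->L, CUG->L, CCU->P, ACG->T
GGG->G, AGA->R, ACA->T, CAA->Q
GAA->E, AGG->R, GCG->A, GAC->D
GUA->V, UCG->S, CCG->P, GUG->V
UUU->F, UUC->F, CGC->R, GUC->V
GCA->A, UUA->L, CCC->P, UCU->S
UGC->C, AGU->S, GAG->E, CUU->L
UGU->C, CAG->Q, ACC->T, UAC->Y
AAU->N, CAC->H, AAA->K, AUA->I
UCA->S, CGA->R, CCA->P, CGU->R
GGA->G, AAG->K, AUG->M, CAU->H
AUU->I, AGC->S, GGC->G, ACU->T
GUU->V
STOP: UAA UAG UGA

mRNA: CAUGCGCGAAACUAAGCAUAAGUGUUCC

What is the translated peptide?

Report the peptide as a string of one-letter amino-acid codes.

Answer: MRETKHKCS

Derivation:
start AUG at pos 1
pos 1: AUG -> M; peptide=M
pos 4: CGC -> R; peptide=MR
pos 7: GAA -> E; peptide=MRE
pos 10: ACU -> T; peptide=MRET
pos 13: AAG -> K; peptide=MRETK
pos 16: CAU -> H; peptide=MRETKH
pos 19: AAG -> K; peptide=MRETKHK
pos 22: UGU -> C; peptide=MRETKHKC
pos 25: UCC -> S; peptide=MRETKHKCS
pos 28: only 0 nt remain (<3), stop (end of mRNA)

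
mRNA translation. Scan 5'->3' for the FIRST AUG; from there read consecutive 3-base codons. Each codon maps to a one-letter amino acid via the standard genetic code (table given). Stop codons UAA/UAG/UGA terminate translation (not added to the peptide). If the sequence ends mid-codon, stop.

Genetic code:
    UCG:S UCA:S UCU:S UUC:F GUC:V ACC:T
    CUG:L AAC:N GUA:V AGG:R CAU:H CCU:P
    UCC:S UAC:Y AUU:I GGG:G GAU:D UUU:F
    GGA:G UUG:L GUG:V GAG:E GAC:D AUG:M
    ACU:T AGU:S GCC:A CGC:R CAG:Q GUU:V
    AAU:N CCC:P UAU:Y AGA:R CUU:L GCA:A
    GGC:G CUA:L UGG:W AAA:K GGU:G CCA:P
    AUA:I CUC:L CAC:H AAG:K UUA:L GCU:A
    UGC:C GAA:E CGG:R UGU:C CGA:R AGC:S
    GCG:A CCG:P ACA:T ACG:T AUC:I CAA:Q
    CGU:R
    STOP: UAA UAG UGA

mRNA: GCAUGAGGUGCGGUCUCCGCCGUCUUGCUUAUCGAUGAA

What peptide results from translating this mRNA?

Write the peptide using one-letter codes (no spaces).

Answer: MRCGLRRLAYR

Derivation:
start AUG at pos 2
pos 2: AUG -> M; peptide=M
pos 5: AGG -> R; peptide=MR
pos 8: UGC -> C; peptide=MRC
pos 11: GGU -> G; peptide=MRCG
pos 14: CUC -> L; peptide=MRCGL
pos 17: CGC -> R; peptide=MRCGLR
pos 20: CGU -> R; peptide=MRCGLRR
pos 23: CUU -> L; peptide=MRCGLRRL
pos 26: GCU -> A; peptide=MRCGLRRLA
pos 29: UAU -> Y; peptide=MRCGLRRLAY
pos 32: CGA -> R; peptide=MRCGLRRLAYR
pos 35: UGA -> STOP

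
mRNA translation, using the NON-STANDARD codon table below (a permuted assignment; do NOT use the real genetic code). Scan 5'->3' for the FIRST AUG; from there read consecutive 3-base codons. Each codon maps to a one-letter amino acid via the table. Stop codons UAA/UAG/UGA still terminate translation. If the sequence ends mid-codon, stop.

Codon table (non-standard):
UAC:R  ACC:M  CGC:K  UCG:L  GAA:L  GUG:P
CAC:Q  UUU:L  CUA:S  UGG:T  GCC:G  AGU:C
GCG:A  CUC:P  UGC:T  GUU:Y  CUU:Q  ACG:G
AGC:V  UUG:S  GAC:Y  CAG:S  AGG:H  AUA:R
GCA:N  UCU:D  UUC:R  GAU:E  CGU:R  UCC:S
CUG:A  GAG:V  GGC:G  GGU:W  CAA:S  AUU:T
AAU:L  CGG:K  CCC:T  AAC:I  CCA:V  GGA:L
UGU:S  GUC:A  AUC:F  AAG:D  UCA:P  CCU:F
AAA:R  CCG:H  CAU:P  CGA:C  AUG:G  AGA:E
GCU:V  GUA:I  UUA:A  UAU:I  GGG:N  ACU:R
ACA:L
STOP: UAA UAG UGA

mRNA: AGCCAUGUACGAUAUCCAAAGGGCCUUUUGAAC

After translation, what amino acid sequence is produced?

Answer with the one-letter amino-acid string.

start AUG at pos 4
pos 4: AUG -> G; peptide=G
pos 7: UAC -> R; peptide=GR
pos 10: GAU -> E; peptide=GRE
pos 13: AUC -> F; peptide=GREF
pos 16: CAA -> S; peptide=GREFS
pos 19: AGG -> H; peptide=GREFSH
pos 22: GCC -> G; peptide=GREFSHG
pos 25: UUU -> L; peptide=GREFSHGL
pos 28: UGA -> STOP

Answer: GREFSHGL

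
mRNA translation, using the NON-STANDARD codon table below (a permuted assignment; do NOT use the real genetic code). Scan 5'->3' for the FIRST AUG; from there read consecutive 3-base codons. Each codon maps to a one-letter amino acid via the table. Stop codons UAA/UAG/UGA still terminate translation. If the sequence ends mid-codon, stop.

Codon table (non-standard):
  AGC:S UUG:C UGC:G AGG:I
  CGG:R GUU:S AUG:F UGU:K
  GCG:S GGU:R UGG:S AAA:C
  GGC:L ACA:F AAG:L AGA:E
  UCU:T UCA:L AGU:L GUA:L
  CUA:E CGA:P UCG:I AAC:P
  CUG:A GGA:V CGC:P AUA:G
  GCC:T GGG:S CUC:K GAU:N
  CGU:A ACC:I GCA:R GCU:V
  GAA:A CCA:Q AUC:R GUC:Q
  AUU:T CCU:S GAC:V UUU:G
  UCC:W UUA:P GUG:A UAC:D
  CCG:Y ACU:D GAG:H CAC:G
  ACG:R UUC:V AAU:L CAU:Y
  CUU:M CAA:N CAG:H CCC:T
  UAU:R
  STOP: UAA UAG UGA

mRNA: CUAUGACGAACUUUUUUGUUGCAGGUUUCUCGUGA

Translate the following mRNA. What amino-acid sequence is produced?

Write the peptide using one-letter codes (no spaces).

start AUG at pos 2
pos 2: AUG -> F; peptide=F
pos 5: ACG -> R; peptide=FR
pos 8: AAC -> P; peptide=FRP
pos 11: UUU -> G; peptide=FRPG
pos 14: UUU -> G; peptide=FRPGG
pos 17: GUU -> S; peptide=FRPGGS
pos 20: GCA -> R; peptide=FRPGGSR
pos 23: GGU -> R; peptide=FRPGGSRR
pos 26: UUC -> V; peptide=FRPGGSRRV
pos 29: UCG -> I; peptide=FRPGGSRRVI
pos 32: UGA -> STOP

Answer: FRPGGSRRVI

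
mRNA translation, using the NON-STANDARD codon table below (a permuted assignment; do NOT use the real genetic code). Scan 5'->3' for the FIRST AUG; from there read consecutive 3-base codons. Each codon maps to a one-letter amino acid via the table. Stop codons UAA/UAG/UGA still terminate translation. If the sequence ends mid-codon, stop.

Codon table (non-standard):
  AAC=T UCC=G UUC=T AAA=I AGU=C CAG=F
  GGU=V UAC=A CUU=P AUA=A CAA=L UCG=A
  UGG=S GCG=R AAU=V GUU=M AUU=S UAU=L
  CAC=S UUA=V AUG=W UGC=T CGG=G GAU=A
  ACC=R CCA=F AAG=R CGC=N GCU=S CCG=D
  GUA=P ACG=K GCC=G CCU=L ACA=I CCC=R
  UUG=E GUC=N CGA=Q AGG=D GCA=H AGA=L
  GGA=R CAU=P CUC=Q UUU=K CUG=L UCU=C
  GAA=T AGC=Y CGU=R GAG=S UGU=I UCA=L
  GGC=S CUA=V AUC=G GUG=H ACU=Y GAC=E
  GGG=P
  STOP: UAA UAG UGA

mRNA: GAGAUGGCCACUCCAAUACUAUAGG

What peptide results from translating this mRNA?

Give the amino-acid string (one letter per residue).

Answer: WGYFAV

Derivation:
start AUG at pos 3
pos 3: AUG -> W; peptide=W
pos 6: GCC -> G; peptide=WG
pos 9: ACU -> Y; peptide=WGY
pos 12: CCA -> F; peptide=WGYF
pos 15: AUA -> A; peptide=WGYFA
pos 18: CUA -> V; peptide=WGYFAV
pos 21: UAG -> STOP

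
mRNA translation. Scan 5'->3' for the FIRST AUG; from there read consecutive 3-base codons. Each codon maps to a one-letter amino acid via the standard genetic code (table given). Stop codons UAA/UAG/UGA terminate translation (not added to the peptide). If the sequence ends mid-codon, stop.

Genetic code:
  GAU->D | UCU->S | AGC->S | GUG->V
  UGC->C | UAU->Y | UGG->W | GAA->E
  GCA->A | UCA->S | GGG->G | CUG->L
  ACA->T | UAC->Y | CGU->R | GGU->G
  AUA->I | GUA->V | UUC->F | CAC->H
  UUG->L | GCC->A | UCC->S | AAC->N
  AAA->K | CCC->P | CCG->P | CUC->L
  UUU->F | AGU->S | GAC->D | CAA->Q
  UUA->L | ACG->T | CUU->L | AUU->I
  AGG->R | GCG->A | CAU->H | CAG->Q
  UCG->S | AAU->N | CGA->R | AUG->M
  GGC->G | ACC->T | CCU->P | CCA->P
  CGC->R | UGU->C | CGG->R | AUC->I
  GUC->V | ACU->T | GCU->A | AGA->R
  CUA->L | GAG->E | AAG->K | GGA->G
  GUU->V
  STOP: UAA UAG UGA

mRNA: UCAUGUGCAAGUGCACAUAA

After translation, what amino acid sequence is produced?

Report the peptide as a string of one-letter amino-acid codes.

start AUG at pos 2
pos 2: AUG -> M; peptide=M
pos 5: UGC -> C; peptide=MC
pos 8: AAG -> K; peptide=MCK
pos 11: UGC -> C; peptide=MCKC
pos 14: ACA -> T; peptide=MCKCT
pos 17: UAA -> STOP

Answer: MCKCT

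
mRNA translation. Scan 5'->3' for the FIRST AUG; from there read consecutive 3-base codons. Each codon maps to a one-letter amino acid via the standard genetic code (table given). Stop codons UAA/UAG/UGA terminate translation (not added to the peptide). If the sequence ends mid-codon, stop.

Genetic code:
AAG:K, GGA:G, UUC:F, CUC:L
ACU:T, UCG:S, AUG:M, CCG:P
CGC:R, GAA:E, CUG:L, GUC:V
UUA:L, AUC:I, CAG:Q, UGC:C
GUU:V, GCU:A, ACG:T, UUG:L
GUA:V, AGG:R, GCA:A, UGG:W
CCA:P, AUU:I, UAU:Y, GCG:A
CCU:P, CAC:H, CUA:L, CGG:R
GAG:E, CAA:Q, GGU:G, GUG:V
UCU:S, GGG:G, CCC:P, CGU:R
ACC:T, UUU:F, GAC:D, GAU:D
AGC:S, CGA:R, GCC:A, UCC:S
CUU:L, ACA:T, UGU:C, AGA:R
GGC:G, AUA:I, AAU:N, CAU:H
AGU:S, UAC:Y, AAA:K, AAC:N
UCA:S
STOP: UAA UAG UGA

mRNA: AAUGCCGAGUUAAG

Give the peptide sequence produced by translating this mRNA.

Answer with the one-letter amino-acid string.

Answer: MPS

Derivation:
start AUG at pos 1
pos 1: AUG -> M; peptide=M
pos 4: CCG -> P; peptide=MP
pos 7: AGU -> S; peptide=MPS
pos 10: UAA -> STOP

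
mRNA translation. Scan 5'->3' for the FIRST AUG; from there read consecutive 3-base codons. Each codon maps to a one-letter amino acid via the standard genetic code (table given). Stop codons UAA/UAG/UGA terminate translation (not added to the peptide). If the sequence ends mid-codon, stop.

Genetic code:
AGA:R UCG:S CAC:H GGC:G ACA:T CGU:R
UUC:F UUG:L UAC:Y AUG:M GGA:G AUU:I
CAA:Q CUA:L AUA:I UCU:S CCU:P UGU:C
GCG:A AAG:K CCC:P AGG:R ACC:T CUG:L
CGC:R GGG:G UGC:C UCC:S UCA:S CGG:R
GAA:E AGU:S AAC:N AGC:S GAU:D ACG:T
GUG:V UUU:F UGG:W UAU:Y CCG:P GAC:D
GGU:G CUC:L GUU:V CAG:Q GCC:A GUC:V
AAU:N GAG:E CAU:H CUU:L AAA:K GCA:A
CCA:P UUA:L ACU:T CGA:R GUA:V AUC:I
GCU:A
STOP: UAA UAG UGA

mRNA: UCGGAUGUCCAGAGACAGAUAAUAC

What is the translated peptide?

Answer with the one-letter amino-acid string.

Answer: MSRDR

Derivation:
start AUG at pos 4
pos 4: AUG -> M; peptide=M
pos 7: UCC -> S; peptide=MS
pos 10: AGA -> R; peptide=MSR
pos 13: GAC -> D; peptide=MSRD
pos 16: AGA -> R; peptide=MSRDR
pos 19: UAA -> STOP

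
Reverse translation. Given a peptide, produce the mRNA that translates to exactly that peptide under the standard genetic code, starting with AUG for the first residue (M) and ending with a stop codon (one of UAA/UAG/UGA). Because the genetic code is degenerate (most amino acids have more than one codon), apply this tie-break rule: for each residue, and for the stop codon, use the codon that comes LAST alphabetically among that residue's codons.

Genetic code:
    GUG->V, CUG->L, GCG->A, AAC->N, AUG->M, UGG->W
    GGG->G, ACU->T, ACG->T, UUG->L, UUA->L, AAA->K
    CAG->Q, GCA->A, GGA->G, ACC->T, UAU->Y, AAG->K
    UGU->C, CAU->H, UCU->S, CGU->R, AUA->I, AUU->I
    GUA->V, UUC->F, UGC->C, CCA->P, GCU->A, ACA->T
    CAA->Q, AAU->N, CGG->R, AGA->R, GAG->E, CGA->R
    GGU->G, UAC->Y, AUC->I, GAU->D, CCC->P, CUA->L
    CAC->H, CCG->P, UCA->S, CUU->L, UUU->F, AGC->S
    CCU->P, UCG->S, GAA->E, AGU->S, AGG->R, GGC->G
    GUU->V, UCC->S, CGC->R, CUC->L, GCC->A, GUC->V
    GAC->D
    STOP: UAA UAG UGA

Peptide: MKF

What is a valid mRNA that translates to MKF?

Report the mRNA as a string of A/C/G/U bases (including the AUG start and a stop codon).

Answer: mRNA: AUGAAGUUUUGA

Derivation:
residue 1: M -> AUG (start codon)
residue 2: K codons sorted = AAA,AAG -> pick last = AAG
residue 3: F codons sorted = UUC,UUU -> pick last = UUU
terminator: stop codons sorted = UAA,UAG,UGA -> pick last = UGA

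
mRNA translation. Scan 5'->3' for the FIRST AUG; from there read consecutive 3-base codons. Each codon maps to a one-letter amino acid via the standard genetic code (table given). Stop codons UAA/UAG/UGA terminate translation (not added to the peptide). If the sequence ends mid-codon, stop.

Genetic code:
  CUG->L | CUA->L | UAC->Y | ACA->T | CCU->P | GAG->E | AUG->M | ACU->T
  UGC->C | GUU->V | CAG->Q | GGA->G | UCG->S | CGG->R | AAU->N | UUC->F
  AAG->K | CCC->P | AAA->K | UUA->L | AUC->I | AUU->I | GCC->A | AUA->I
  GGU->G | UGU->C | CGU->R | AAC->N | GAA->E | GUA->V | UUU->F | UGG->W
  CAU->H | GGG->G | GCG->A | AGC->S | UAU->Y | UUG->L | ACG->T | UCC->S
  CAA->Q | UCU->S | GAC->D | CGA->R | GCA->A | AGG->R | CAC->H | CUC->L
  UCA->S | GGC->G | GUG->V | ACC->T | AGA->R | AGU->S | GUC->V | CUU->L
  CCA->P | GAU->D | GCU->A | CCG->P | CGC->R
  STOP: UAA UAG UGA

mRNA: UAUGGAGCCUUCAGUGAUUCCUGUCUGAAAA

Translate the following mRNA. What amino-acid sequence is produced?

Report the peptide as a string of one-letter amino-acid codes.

start AUG at pos 1
pos 1: AUG -> M; peptide=M
pos 4: GAG -> E; peptide=ME
pos 7: CCU -> P; peptide=MEP
pos 10: UCA -> S; peptide=MEPS
pos 13: GUG -> V; peptide=MEPSV
pos 16: AUU -> I; peptide=MEPSVI
pos 19: CCU -> P; peptide=MEPSVIP
pos 22: GUC -> V; peptide=MEPSVIPV
pos 25: UGA -> STOP

Answer: MEPSVIPV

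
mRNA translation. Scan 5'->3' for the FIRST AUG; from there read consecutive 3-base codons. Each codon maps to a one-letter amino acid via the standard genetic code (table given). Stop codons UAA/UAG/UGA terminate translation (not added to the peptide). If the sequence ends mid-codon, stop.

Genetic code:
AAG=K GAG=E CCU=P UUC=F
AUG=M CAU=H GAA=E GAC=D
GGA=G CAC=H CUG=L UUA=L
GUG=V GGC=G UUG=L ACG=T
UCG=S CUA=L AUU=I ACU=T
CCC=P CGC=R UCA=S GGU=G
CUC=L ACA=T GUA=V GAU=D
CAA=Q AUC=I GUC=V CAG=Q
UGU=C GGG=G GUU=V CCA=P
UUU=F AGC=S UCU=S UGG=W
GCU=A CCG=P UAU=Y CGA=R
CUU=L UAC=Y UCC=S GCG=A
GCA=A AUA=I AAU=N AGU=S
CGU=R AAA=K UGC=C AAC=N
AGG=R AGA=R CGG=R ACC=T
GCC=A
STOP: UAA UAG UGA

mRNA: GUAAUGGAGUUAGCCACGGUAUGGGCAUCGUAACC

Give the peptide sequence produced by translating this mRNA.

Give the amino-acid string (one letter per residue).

start AUG at pos 3
pos 3: AUG -> M; peptide=M
pos 6: GAG -> E; peptide=ME
pos 9: UUA -> L; peptide=MEL
pos 12: GCC -> A; peptide=MELA
pos 15: ACG -> T; peptide=MELAT
pos 18: GUA -> V; peptide=MELATV
pos 21: UGG -> W; peptide=MELATVW
pos 24: GCA -> A; peptide=MELATVWA
pos 27: UCG -> S; peptide=MELATVWAS
pos 30: UAA -> STOP

Answer: MELATVWAS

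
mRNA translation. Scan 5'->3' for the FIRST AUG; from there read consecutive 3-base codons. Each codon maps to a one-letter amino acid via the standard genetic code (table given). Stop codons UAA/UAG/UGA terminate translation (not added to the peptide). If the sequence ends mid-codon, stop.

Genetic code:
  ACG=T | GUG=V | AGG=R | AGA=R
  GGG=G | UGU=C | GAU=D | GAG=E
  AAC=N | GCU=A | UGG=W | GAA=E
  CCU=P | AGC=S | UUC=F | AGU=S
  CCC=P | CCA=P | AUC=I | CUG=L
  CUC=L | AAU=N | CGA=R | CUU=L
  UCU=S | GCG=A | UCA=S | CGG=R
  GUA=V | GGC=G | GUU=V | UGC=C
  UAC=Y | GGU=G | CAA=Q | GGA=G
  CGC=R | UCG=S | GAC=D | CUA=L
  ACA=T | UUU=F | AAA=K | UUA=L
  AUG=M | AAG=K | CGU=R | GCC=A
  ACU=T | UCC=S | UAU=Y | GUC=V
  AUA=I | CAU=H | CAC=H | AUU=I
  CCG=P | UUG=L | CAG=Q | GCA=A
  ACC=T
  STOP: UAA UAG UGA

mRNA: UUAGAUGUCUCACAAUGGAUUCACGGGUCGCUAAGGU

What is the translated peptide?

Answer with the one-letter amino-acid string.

Answer: MSHNGFTGR

Derivation:
start AUG at pos 4
pos 4: AUG -> M; peptide=M
pos 7: UCU -> S; peptide=MS
pos 10: CAC -> H; peptide=MSH
pos 13: AAU -> N; peptide=MSHN
pos 16: GGA -> G; peptide=MSHNG
pos 19: UUC -> F; peptide=MSHNGF
pos 22: ACG -> T; peptide=MSHNGFT
pos 25: GGU -> G; peptide=MSHNGFTG
pos 28: CGC -> R; peptide=MSHNGFTGR
pos 31: UAA -> STOP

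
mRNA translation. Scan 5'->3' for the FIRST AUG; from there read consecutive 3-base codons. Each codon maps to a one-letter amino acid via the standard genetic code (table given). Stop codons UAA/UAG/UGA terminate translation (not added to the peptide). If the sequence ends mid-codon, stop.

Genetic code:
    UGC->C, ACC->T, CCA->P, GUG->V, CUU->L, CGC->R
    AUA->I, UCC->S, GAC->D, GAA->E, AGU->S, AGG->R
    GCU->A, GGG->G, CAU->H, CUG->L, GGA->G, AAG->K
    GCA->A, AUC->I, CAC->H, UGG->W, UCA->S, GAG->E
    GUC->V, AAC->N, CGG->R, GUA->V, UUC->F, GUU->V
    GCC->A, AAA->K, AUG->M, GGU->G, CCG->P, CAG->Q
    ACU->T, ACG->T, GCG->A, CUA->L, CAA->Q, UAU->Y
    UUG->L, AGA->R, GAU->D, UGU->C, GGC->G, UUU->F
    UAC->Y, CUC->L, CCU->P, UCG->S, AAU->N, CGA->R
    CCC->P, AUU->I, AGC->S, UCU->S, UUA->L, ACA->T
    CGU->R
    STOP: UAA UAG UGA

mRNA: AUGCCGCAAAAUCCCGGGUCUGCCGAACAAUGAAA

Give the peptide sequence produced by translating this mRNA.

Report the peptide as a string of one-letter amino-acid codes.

Answer: MPQNPGSAEQ

Derivation:
start AUG at pos 0
pos 0: AUG -> M; peptide=M
pos 3: CCG -> P; peptide=MP
pos 6: CAA -> Q; peptide=MPQ
pos 9: AAU -> N; peptide=MPQN
pos 12: CCC -> P; peptide=MPQNP
pos 15: GGG -> G; peptide=MPQNPG
pos 18: UCU -> S; peptide=MPQNPGS
pos 21: GCC -> A; peptide=MPQNPGSA
pos 24: GAA -> E; peptide=MPQNPGSAE
pos 27: CAA -> Q; peptide=MPQNPGSAEQ
pos 30: UGA -> STOP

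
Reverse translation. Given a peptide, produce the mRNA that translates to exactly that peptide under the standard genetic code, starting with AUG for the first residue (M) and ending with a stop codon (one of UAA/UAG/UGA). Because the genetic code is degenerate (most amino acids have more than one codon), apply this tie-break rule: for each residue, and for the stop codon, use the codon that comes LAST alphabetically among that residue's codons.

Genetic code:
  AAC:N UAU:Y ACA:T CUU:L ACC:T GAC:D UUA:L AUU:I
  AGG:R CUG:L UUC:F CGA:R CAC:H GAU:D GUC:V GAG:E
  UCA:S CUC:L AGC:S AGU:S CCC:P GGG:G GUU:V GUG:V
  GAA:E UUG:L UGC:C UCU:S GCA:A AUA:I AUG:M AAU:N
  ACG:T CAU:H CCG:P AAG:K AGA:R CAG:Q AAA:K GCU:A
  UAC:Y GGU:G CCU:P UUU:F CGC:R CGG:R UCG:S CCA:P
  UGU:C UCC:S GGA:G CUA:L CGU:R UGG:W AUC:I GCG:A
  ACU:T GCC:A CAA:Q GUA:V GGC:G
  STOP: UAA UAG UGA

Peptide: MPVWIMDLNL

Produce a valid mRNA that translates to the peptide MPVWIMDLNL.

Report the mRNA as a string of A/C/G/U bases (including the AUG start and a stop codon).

residue 1: M -> AUG (start codon)
residue 2: P codons sorted = CCA,CCC,CCG,CCU -> pick last = CCU
residue 3: V codons sorted = GUA,GUC,GUG,GUU -> pick last = GUU
residue 4: W -> UGG (only codon)
residue 5: I codons sorted = AUA,AUC,AUU -> pick last = AUU
residue 6: M -> AUG (only codon)
residue 7: D codons sorted = GAC,GAU -> pick last = GAU
residue 8: L codons sorted = CUA,CUC,CUG,CUU,UUA,UUG -> pick last = UUG
residue 9: N codons sorted = AAC,AAU -> pick last = AAU
residue 10: L codons sorted = CUA,CUC,CUG,CUU,UUA,UUG -> pick last = UUG
terminator: stop codons sorted = UAA,UAG,UGA -> pick last = UGA

Answer: mRNA: AUGCCUGUUUGGAUUAUGGAUUUGAAUUUGUGA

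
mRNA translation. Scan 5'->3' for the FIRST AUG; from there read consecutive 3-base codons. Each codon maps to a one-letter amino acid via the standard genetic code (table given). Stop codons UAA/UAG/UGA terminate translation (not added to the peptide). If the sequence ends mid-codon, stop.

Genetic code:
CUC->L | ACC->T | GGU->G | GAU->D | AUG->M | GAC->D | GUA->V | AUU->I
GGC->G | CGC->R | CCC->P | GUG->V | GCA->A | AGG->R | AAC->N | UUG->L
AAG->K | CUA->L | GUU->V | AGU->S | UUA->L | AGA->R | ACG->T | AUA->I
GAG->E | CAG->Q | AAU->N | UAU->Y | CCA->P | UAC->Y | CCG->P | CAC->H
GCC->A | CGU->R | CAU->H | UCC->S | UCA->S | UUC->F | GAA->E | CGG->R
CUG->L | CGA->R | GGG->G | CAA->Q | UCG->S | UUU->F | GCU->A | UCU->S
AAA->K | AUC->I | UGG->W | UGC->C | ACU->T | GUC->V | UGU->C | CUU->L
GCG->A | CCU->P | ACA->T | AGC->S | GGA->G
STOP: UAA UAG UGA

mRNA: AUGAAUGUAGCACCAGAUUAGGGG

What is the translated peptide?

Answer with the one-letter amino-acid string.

start AUG at pos 0
pos 0: AUG -> M; peptide=M
pos 3: AAU -> N; peptide=MN
pos 6: GUA -> V; peptide=MNV
pos 9: GCA -> A; peptide=MNVA
pos 12: CCA -> P; peptide=MNVAP
pos 15: GAU -> D; peptide=MNVAPD
pos 18: UAG -> STOP

Answer: MNVAPD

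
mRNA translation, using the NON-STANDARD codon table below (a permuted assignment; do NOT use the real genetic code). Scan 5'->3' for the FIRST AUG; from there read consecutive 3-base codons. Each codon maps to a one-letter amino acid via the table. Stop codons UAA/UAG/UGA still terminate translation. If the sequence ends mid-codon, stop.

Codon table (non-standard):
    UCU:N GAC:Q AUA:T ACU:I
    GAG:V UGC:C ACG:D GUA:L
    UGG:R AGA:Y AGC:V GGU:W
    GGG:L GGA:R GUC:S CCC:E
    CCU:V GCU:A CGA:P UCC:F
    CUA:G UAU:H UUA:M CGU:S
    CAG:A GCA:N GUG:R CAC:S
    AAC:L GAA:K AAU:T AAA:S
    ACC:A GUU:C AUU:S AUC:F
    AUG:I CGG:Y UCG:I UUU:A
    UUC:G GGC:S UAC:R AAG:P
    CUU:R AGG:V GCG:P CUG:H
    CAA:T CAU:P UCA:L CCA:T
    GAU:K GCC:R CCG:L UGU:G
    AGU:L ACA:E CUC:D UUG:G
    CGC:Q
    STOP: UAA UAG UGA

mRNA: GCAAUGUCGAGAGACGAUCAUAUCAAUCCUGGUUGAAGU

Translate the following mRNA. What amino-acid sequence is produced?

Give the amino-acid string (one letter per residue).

Answer: IIYQKPFTVW

Derivation:
start AUG at pos 3
pos 3: AUG -> I; peptide=I
pos 6: UCG -> I; peptide=II
pos 9: AGA -> Y; peptide=IIY
pos 12: GAC -> Q; peptide=IIYQ
pos 15: GAU -> K; peptide=IIYQK
pos 18: CAU -> P; peptide=IIYQKP
pos 21: AUC -> F; peptide=IIYQKPF
pos 24: AAU -> T; peptide=IIYQKPFT
pos 27: CCU -> V; peptide=IIYQKPFTV
pos 30: GGU -> W; peptide=IIYQKPFTVW
pos 33: UGA -> STOP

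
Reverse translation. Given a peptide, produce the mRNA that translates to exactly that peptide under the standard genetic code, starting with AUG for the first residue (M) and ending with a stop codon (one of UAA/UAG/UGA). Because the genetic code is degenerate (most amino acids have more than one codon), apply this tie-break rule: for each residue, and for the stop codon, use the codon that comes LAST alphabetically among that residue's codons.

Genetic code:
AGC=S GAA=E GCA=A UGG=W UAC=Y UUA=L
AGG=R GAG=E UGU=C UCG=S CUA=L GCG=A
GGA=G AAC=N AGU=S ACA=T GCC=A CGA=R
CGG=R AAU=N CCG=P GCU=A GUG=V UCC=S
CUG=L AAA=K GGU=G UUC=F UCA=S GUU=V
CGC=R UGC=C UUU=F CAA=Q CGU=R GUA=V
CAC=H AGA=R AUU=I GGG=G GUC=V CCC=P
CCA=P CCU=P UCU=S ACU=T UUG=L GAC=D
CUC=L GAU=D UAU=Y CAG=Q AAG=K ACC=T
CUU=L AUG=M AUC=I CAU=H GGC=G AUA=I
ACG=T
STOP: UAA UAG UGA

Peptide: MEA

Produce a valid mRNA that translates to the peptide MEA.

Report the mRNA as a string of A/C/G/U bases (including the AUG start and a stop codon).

Answer: mRNA: AUGGAGGCUUGA

Derivation:
residue 1: M -> AUG (start codon)
residue 2: E codons sorted = GAA,GAG -> pick last = GAG
residue 3: A codons sorted = GCA,GCC,GCG,GCU -> pick last = GCU
terminator: stop codons sorted = UAA,UAG,UGA -> pick last = UGA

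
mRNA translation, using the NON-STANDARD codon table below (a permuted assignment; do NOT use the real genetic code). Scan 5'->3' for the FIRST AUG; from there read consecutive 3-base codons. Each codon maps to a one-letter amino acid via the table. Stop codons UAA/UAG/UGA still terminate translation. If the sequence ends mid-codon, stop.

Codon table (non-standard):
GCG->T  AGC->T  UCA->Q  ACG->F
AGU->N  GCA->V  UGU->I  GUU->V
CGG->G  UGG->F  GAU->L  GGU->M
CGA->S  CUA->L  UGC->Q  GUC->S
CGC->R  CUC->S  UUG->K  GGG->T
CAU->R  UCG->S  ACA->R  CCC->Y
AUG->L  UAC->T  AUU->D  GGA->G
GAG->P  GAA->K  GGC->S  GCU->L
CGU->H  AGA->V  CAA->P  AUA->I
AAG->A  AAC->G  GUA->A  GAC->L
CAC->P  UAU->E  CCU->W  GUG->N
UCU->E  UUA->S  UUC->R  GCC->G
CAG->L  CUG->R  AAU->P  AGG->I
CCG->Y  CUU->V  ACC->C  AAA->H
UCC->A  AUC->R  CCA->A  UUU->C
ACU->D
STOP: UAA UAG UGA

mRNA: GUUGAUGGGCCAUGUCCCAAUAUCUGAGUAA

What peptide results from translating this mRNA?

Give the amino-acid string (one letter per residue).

start AUG at pos 4
pos 4: AUG -> L; peptide=L
pos 7: GGC -> S; peptide=LS
pos 10: CAU -> R; peptide=LSR
pos 13: GUC -> S; peptide=LSRS
pos 16: CCA -> A; peptide=LSRSA
pos 19: AUA -> I; peptide=LSRSAI
pos 22: UCU -> E; peptide=LSRSAIE
pos 25: GAG -> P; peptide=LSRSAIEP
pos 28: UAA -> STOP

Answer: LSRSAIEP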